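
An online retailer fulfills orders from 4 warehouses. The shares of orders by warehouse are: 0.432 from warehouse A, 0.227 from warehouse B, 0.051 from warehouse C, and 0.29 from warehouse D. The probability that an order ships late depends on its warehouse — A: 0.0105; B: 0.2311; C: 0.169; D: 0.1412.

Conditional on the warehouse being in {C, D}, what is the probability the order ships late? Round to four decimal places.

P(L|S) ≈ 0.1454

Let S = {C, D}.
P(S) = 0.051 + 0.29 = 0.341.
P(L ∩ S) = 0.169·0.051 + 0.1412·0.29 = 0.008619 + 0.040948 = 0.049567.
P(L | S) = 0.049567 / 0.341 = 0.145358…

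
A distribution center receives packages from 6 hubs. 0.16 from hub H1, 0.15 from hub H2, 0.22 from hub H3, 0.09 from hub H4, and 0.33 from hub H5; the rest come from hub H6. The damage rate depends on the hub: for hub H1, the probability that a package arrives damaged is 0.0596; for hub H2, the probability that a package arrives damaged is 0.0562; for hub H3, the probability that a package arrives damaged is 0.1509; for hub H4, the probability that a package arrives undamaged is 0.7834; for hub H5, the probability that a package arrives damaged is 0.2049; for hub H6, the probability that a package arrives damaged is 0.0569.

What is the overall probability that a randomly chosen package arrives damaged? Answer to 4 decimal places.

P(H6) = 1 − (0.16 + 0.15 + 0.22 + 0.09 + 0.33) = 0.05.
P(D|H4) = 1 − 0.7834 = 0.2166.
P(D) = P(D|H1)·P(H1) + P(D|H2)·P(H2) + P(D|H3)·P(H3) + P(D|H4)·P(H4) + P(D|H5)·P(H5) + P(D|H6)·P(H6)
      = 0.0596·0.16 + 0.0562·0.15 + 0.1509·0.22 + 0.2166·0.09 + 0.2049·0.33 + 0.0569·0.05
      = 0.009536 + 0.00843 + 0.033198 + 0.019494 + 0.067617 + 0.002845 = 0.14112

0.1411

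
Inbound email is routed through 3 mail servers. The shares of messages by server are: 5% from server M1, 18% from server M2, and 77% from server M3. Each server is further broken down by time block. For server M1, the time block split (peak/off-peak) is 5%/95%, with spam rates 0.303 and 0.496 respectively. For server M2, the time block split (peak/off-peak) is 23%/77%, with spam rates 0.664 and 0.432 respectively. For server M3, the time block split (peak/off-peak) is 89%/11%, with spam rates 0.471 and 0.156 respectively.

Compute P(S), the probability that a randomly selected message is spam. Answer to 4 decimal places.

P(S|M1) = 0.05·0.303 + 0.95·0.496 = 0.01515 + 0.4712 = 0.48635
P(S|M2) = 0.23·0.664 + 0.77·0.432 = 0.15272 + 0.33264 = 0.48536
P(S|M3) = 0.89·0.471 + 0.11·0.156 = 0.41919 + 0.01716 = 0.43635
By total probability over the outer partition,
P(S) = 0.05·0.48635 + 0.18·0.48536 + 0.77·0.43635
      = 0.0243175 + 0.0873648 + 0.3359895 = 0.4476718

P(S) ≈ 0.4477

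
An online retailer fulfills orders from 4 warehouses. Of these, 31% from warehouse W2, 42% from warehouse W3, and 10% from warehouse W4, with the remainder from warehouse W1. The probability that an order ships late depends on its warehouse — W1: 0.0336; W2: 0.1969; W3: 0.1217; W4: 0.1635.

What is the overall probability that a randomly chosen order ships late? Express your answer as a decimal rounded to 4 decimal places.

P(W1) = 1 − (0.31 + 0.42 + 0.1) = 0.17.
Summing over the partition,
P(L) = P(L|W1)·P(W1) + P(L|W2)·P(W2) + P(L|W3)·P(W3) + P(L|W4)·P(W4)
      = 0.0336·0.17 + 0.1969·0.31 + 0.1217·0.42 + 0.1635·0.1
      = 0.005712 + 0.061039 + 0.051114 + 0.01635 = 0.134215

0.1342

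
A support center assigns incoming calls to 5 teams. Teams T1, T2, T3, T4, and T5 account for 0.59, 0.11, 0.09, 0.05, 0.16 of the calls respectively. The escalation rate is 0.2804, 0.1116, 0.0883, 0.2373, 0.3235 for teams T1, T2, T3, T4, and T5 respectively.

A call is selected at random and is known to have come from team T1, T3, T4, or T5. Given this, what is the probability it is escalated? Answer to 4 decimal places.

0.2663

Let S = {T1, T3, T4, T5}.
P(S) = 0.59 + 0.09 + 0.05 + 0.16 = 0.89.
P(E ∩ S) = 0.2804·0.59 + 0.0883·0.09 + 0.2373·0.05 + 0.3235·0.16 = 0.165436 + 0.007947 + 0.011865 + 0.05176 = 0.237008.
P(E | S) = 0.237008 / 0.89 = 0.266301…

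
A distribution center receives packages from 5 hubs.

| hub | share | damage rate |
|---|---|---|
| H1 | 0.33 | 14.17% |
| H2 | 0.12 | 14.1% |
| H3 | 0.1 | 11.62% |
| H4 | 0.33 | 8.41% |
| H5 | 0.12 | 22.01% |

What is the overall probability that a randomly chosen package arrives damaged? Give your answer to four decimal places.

0.1295

Summing over the partition,
P(D) = P(D|H1)·P(H1) + P(D|H2)·P(H2) + P(D|H3)·P(H3) + P(D|H4)·P(H4) + P(D|H5)·P(H5)
      = 0.1417·0.33 + 0.141·0.12 + 0.1162·0.1 + 0.0841·0.33 + 0.2201·0.12
      = 0.046761 + 0.01692 + 0.01162 + 0.027753 + 0.026412 = 0.129466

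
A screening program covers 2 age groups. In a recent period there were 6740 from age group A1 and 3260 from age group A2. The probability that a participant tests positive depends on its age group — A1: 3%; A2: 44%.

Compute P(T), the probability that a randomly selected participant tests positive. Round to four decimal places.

P(T) ≈ 0.1637

Total: 6740 + 3260 = 10000.
P(A1) = 6740/10000 = 0.674. P(A2) = 3260/10000 = 0.326.
P(T) = P(T|A1)·P(A1) + P(T|A2)·P(A2)
      = 0.03·0.674 + 0.44·0.326
      = 0.02022 + 0.14344 = 0.16366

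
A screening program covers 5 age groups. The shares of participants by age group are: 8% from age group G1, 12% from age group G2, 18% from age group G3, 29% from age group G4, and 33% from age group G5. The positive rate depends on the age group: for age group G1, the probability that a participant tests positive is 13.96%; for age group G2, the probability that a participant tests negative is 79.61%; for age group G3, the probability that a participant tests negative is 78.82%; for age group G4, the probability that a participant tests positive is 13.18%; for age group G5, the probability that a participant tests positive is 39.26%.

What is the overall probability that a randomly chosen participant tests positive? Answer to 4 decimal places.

P(T) ≈ 0.2415

P(T|G2) = 1 − 0.7961 = 0.2039.
P(T|G3) = 1 − 0.7882 = 0.2118.
By the law of total probability,
P(T) = P(T|G1)·P(G1) + P(T|G2)·P(G2) + P(T|G3)·P(G3) + P(T|G4)·P(G4) + P(T|G5)·P(G5)
      = 0.1396·0.08 + 0.2039·0.12 + 0.2118·0.18 + 0.1318·0.29 + 0.3926·0.33
      = 0.011168 + 0.024468 + 0.038124 + 0.038222 + 0.129558 = 0.24154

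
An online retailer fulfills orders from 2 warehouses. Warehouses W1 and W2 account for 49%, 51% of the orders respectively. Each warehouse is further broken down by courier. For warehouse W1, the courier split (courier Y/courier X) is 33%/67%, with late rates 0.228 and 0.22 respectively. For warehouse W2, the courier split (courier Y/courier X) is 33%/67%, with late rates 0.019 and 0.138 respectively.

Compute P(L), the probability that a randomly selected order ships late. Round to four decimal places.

P(L|W1) = 0.33·0.228 + 0.67·0.22 = 0.07524 + 0.1474 = 0.22264
P(L|W2) = 0.33·0.019 + 0.67·0.138 = 0.00627 + 0.09246 = 0.09873
By total probability over the outer partition,
P(L) = 0.49·0.22264 + 0.51·0.09873
      = 0.1090936 + 0.0503523 = 0.1594459

P(L) ≈ 0.1594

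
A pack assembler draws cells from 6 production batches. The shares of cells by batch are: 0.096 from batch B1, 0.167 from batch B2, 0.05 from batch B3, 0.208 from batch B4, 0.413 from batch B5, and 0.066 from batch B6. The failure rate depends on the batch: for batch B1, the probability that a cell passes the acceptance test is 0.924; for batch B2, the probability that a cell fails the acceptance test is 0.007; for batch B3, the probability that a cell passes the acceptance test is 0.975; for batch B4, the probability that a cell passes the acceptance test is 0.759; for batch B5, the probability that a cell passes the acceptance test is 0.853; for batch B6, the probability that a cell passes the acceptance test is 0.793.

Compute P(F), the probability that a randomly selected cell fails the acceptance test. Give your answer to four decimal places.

0.1342

P(F|B1) = 1 − 0.924 = 0.076.
P(F|B3) = 1 − 0.975 = 0.025.
P(F|B4) = 1 − 0.759 = 0.241.
P(F|B5) = 1 − 0.853 = 0.147.
P(F|B6) = 1 − 0.793 = 0.207.
Using total probability over the partition,
P(F) = P(F|B1)·P(B1) + P(F|B2)·P(B2) + P(F|B3)·P(B3) + P(F|B4)·P(B4) + P(F|B5)·P(B5) + P(F|B6)·P(B6)
      = 0.076·0.096 + 0.007·0.167 + 0.025·0.05 + 0.241·0.208 + 0.147·0.413 + 0.207·0.066
      = 0.007296 + 0.001169 + 0.00125 + 0.050128 + 0.060711 + 0.013662 = 0.134216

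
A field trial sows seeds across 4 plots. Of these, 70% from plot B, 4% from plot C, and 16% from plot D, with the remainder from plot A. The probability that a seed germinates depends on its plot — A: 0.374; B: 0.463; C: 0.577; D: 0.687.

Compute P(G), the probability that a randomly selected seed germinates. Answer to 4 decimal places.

P(A) = 1 − (0.7 + 0.04 + 0.16) = 0.1.
P(G) = P(G|A)·P(A) + P(G|B)·P(B) + P(G|C)·P(C) + P(G|D)·P(D)
      = 0.374·0.1 + 0.463·0.7 + 0.577·0.04 + 0.687·0.16
      = 0.0374 + 0.3241 + 0.02308 + 0.10992 = 0.4945

P(G) ≈ 0.4945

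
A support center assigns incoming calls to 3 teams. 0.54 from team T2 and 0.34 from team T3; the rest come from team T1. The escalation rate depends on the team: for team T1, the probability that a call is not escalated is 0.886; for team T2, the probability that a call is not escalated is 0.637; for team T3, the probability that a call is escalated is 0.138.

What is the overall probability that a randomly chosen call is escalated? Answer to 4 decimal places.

P(E) ≈ 0.2566

P(T1) = 1 − (0.54 + 0.34) = 0.12.
P(E|T1) = 1 − 0.886 = 0.114.
P(E|T2) = 1 − 0.637 = 0.363.
By the law of total probability,
P(E) = P(E|T1)·P(T1) + P(E|T2)·P(T2) + P(E|T3)·P(T3)
      = 0.114·0.12 + 0.363·0.54 + 0.138·0.34
      = 0.01368 + 0.19602 + 0.04692 = 0.25662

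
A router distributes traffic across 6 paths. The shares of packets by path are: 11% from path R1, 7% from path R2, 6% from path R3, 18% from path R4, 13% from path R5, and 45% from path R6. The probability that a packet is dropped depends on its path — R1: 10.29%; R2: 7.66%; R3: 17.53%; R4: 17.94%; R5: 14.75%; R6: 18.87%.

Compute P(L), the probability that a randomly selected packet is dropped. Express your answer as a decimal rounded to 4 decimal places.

P(L) ≈ 0.1636

Summing over the partition,
P(L) = P(L|R1)·P(R1) + P(L|R2)·P(R2) + P(L|R3)·P(R3) + P(L|R4)·P(R4) + P(L|R5)·P(R5) + P(L|R6)·P(R6)
      = 0.1029·0.11 + 0.0766·0.07 + 0.1753·0.06 + 0.1794·0.18 + 0.1475·0.13 + 0.1887·0.45
      = 0.011319 + 0.005362 + 0.010518 + 0.032292 + 0.019175 + 0.084915 = 0.163581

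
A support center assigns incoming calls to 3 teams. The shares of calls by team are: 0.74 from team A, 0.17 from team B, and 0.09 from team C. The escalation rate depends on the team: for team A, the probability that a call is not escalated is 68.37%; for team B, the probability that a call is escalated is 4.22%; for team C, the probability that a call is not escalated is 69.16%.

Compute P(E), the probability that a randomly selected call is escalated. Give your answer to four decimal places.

P(E|A) = 1 − 0.6837 = 0.3163.
P(E|C) = 1 − 0.6916 = 0.3084.
P(E) = P(E|A)·P(A) + P(E|B)·P(B) + P(E|C)·P(C)
      = 0.3163·0.74 + 0.0422·0.17 + 0.3084·0.09
      = 0.234062 + 0.007174 + 0.027756 = 0.268992

0.2690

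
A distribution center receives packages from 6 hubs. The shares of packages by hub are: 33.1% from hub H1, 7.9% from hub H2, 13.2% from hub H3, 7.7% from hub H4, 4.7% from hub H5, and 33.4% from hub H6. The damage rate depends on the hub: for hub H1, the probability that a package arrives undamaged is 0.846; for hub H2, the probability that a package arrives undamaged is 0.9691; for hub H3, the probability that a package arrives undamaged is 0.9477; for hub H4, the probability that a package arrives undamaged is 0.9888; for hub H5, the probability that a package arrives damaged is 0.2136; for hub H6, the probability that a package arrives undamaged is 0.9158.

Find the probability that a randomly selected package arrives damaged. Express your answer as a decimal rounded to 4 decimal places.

P(D|H1) = 1 − 0.846 = 0.154.
P(D|H2) = 1 − 0.9691 = 0.0309.
P(D|H3) = 1 − 0.9477 = 0.0523.
P(D|H4) = 1 − 0.9888 = 0.0112.
P(D|H6) = 1 − 0.9158 = 0.0842.
P(D) = P(D|H1)·P(H1) + P(D|H2)·P(H2) + P(D|H3)·P(H3) + P(D|H4)·P(H4) + P(D|H5)·P(H5) + P(D|H6)·P(H6)
      = 0.154·0.331 + 0.0309·0.079 + 0.0523·0.132 + 0.0112·0.077 + 0.2136·0.047 + 0.0842·0.334
      = 0.050974 + 0.0024411 + 0.0069036 + 0.0008624 + 0.0100392 + 0.0281228 = 0.0993431

P(D) ≈ 0.0993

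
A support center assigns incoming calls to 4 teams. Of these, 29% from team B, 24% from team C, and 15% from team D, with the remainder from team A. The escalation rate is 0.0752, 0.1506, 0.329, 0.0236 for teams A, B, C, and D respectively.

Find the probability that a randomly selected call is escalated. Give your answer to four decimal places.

P(A) = 1 − (0.29 + 0.24 + 0.15) = 0.32.
P(E) = P(E|A)·P(A) + P(E|B)·P(B) + P(E|C)·P(C) + P(E|D)·P(D)
      = 0.0752·0.32 + 0.1506·0.29 + 0.329·0.24 + 0.0236·0.15
      = 0.024064 + 0.043674 + 0.07896 + 0.00354 = 0.150238

P(E) ≈ 0.1502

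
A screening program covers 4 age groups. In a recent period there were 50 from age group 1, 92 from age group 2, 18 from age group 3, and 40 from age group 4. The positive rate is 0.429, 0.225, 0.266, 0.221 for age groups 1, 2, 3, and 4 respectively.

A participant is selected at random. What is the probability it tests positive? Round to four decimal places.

Total: 50 + 92 + 18 + 40 = 200.
P(1) = 50/200 = 0.25. P(2) = 92/200 = 0.46. P(3) = 18/200 = 0.09. P(4) = 40/200 = 0.2.
P(T) = P(T|1)·P(1) + P(T|2)·P(2) + P(T|3)·P(3) + P(T|4)·P(4)
      = 0.429·0.25 + 0.225·0.46 + 0.266·0.09 + 0.221·0.2
      = 0.10725 + 0.1035 + 0.02394 + 0.0442 = 0.27889

0.2789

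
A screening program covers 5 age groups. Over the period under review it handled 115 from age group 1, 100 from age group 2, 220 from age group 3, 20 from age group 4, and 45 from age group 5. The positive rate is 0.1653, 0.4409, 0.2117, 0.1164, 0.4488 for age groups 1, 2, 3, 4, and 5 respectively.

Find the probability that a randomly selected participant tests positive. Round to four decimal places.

P(T) ≈ 0.2644

Total: 115 + 100 + 220 + 20 + 45 = 500.
P(1) = 115/500 = 0.23. P(2) = 100/500 = 0.2. P(3) = 220/500 = 0.44. P(4) = 20/500 = 0.04. P(5) = 45/500 = 0.09.
P(T) = P(T|1)·P(1) + P(T|2)·P(2) + P(T|3)·P(3) + P(T|4)·P(4) + P(T|5)·P(5)
      = 0.1653·0.23 + 0.4409·0.2 + 0.2117·0.44 + 0.1164·0.04 + 0.4488·0.09
      = 0.038019 + 0.08818 + 0.093148 + 0.004656 + 0.040392 = 0.264395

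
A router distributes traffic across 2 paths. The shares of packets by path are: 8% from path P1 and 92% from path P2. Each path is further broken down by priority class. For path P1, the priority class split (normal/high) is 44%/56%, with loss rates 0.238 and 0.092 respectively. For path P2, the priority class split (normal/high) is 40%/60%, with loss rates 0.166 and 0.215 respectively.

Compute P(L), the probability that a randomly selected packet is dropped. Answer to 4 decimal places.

P(L) ≈ 0.1923

P(L|P1) = 0.44·0.238 + 0.56·0.092 = 0.10472 + 0.05152 = 0.15624
P(L|P2) = 0.4·0.166 + 0.6·0.215 = 0.0664 + 0.129 = 0.1954
By total probability over the outer partition,
P(L) = 0.08·0.15624 + 0.92·0.1954
      = 0.0124992 + 0.179768 = 0.1922672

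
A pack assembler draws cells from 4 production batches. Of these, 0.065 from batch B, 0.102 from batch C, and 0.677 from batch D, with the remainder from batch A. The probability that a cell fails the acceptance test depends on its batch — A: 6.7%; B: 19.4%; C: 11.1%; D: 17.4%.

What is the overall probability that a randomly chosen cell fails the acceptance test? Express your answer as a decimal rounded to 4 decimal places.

P(A) = 1 − (0.065 + 0.102 + 0.677) = 0.156.
Summing over the partition,
P(F) = P(F|A)·P(A) + P(F|B)·P(B) + P(F|C)·P(C) + P(F|D)·P(D)
      = 0.067·0.156 + 0.194·0.065 + 0.111·0.102 + 0.174·0.677
      = 0.010452 + 0.01261 + 0.011322 + 0.117798 = 0.152182

0.1522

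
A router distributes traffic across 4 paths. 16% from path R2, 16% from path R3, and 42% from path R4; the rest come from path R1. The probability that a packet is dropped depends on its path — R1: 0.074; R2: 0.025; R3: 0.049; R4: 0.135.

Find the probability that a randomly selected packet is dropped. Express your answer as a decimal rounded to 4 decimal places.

P(L) ≈ 0.0878

P(R1) = 1 − (0.16 + 0.16 + 0.42) = 0.26.
Using total probability over the partition,
P(L) = P(L|R1)·P(R1) + P(L|R2)·P(R2) + P(L|R3)·P(R3) + P(L|R4)·P(R4)
      = 0.074·0.26 + 0.025·0.16 + 0.049·0.16 + 0.135·0.42
      = 0.01924 + 0.004 + 0.00784 + 0.0567 = 0.08778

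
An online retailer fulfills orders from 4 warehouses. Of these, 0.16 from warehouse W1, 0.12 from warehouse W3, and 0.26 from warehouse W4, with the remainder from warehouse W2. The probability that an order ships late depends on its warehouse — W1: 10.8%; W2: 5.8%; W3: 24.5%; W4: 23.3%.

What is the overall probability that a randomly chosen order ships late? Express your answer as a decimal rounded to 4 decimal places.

P(W2) = 1 − (0.16 + 0.12 + 0.26) = 0.46.
P(L) = P(L|W1)·P(W1) + P(L|W2)·P(W2) + P(L|W3)·P(W3) + P(L|W4)·P(W4)
      = 0.108·0.16 + 0.058·0.46 + 0.245·0.12 + 0.233·0.26
      = 0.01728 + 0.02668 + 0.0294 + 0.06058 = 0.13394

0.1339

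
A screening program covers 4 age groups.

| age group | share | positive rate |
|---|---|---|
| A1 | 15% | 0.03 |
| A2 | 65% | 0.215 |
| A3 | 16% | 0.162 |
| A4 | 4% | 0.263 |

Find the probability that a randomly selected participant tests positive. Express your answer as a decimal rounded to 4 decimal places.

P(T) ≈ 0.1807

P(T) = P(T|A1)·P(A1) + P(T|A2)·P(A2) + P(T|A3)·P(A3) + P(T|A4)·P(A4)
      = 0.03·0.15 + 0.215·0.65 + 0.162·0.16 + 0.263·0.04
      = 0.0045 + 0.13975 + 0.02592 + 0.01052 = 0.18069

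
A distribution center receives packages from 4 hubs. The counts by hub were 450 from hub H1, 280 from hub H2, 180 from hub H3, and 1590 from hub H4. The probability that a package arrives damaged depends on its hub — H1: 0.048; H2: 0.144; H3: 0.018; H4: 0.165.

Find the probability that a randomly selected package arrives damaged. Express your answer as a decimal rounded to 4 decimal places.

P(D) ≈ 0.1310

Total: 450 + 280 + 180 + 1590 = 2500.
P(H1) = 450/2500 = 0.18. P(H2) = 280/2500 = 0.112. P(H3) = 180/2500 = 0.072. P(H4) = 1590/2500 = 0.636.
P(D) = P(D|H1)·P(H1) + P(D|H2)·P(H2) + P(D|H3)·P(H3) + P(D|H4)·P(H4)
      = 0.048·0.18 + 0.144·0.112 + 0.018·0.072 + 0.165·0.636
      = 0.00864 + 0.016128 + 0.001296 + 0.10494 = 0.131004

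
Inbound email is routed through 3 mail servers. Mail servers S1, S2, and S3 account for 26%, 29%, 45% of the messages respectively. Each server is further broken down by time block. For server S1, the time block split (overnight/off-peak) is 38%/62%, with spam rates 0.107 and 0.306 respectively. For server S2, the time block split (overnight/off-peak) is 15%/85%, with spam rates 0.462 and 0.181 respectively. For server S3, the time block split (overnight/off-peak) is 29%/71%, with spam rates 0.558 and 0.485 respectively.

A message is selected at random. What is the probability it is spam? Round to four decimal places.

P(S) ≈ 0.3524

P(S|S1) = 0.38·0.107 + 0.62·0.306 = 0.04066 + 0.18972 = 0.23038
P(S|S2) = 0.15·0.462 + 0.85·0.181 = 0.0693 + 0.15385 = 0.22315
P(S|S3) = 0.29·0.558 + 0.71·0.485 = 0.16182 + 0.34435 = 0.50617
By total probability over the outer partition,
P(S) = 0.26·0.23038 + 0.29·0.22315 + 0.45·0.50617
      = 0.0598988 + 0.0647135 + 0.2277765 = 0.3523888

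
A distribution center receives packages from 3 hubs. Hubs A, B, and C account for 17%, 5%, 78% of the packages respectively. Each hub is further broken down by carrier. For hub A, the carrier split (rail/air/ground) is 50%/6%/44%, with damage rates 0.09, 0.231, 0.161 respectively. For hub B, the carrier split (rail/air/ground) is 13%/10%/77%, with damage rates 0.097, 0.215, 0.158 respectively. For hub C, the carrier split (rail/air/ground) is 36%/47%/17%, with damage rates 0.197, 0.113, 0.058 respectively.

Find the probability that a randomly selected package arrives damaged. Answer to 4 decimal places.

P(D) ≈ 0.1343

P(D|A) = 0.5·0.09 + 0.06·0.231 + 0.44·0.161 = 0.045 + 0.01386 + 0.07084 = 0.1297
P(D|B) = 0.13·0.097 + 0.1·0.215 + 0.77·0.158 = 0.01261 + 0.0215 + 0.12166 = 0.15577
P(D|C) = 0.36·0.197 + 0.47·0.113 + 0.17·0.058 = 0.07092 + 0.05311 + 0.00986 = 0.13389
Then overall,
P(D) = 0.17·0.1297 + 0.05·0.15577 + 0.78·0.13389
      = 0.022049 + 0.0077885 + 0.1044342 = 0.1342717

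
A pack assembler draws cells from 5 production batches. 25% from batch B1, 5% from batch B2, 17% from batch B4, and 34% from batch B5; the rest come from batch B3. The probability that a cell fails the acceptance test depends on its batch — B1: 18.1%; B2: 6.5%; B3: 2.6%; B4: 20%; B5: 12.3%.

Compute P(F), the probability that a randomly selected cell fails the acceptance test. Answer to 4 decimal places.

0.1293

P(B3) = 1 − (0.25 + 0.05 + 0.17 + 0.34) = 0.19.
P(F) = P(F|B1)·P(B1) + P(F|B2)·P(B2) + P(F|B3)·P(B3) + P(F|B4)·P(B4) + P(F|B5)·P(B5)
      = 0.181·0.25 + 0.065·0.05 + 0.026·0.19 + 0.2·0.17 + 0.123·0.34
      = 0.04525 + 0.00325 + 0.00494 + 0.034 + 0.04182 = 0.12926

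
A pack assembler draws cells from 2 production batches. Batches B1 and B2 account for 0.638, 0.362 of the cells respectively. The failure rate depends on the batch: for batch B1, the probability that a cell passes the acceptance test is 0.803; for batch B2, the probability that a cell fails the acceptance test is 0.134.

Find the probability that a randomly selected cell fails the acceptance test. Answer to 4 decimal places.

P(F|B1) = 1 − 0.803 = 0.197.
P(F) = P(F|B1)·P(B1) + P(F|B2)·P(B2)
      = 0.197·0.638 + 0.134·0.362
      = 0.125686 + 0.048508 = 0.174194

P(F) ≈ 0.1742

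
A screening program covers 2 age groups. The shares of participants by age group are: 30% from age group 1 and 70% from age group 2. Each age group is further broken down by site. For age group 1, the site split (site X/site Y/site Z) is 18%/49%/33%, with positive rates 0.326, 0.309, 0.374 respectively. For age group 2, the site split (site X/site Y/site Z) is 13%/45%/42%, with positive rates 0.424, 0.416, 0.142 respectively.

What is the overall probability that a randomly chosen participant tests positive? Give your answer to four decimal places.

0.3114

P(T|1) = 0.18·0.326 + 0.49·0.309 + 0.33·0.374 = 0.05868 + 0.15141 + 0.12342 = 0.33351
P(T|2) = 0.13·0.424 + 0.45·0.416 + 0.42·0.142 = 0.05512 + 0.1872 + 0.05964 = 0.30196
By total probability over the outer partition,
P(T) = 0.3·0.33351 + 0.7·0.30196
      = 0.100053 + 0.211372 = 0.311425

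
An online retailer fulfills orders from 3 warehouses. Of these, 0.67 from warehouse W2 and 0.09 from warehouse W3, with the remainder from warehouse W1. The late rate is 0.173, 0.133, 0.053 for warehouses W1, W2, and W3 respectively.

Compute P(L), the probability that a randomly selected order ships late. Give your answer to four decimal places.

P(L) ≈ 0.1354

P(W1) = 1 − (0.67 + 0.09) = 0.24.
P(L) = P(L|W1)·P(W1) + P(L|W2)·P(W2) + P(L|W3)·P(W3)
      = 0.173·0.24 + 0.133·0.67 + 0.053·0.09
      = 0.04152 + 0.08911 + 0.00477 = 0.1354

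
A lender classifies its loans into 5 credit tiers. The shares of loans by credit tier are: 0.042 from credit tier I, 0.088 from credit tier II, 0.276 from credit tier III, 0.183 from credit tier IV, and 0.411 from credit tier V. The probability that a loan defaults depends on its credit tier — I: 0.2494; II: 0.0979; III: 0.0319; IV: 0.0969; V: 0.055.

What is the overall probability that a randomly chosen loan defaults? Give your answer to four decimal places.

Summing over the partition,
P(D) = P(D|I)·P(I) + P(D|II)·P(II) + P(D|III)·P(III) + P(D|IV)·P(IV) + P(D|V)·P(V)
      = 0.2494·0.042 + 0.0979·0.088 + 0.0319·0.276 + 0.0969·0.183 + 0.055·0.411
      = 0.0104748 + 0.0086152 + 0.0088044 + 0.0177327 + 0.022605 = 0.0682321

P(D) ≈ 0.0682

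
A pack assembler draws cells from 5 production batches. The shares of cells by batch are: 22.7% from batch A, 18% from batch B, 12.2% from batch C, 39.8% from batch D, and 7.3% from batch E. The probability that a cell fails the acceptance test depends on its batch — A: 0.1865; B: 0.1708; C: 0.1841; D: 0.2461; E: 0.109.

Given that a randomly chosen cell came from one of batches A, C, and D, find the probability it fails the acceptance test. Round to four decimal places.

0.2179

Let S = {A, C, D}.
P(S) = 0.227 + 0.122 + 0.398 = 0.747.
P(F ∩ S) = 0.1865·0.227 + 0.1841·0.122 + 0.2461·0.398 = 0.0423355 + 0.0224602 + 0.0979478 = 0.1627435.
P(F | S) = 0.1627435 / 0.747 = 0.217863…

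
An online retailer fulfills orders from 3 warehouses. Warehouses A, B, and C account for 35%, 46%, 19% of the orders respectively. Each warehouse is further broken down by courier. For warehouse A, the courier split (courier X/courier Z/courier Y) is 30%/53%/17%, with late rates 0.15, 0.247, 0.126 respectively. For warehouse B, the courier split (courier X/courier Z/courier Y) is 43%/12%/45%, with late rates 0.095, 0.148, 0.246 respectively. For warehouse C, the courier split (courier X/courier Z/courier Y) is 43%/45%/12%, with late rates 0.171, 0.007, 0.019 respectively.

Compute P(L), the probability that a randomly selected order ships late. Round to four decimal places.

0.1620

P(L|A) = 0.3·0.15 + 0.53·0.247 + 0.17·0.126 = 0.045 + 0.13091 + 0.02142 = 0.19733
P(L|B) = 0.43·0.095 + 0.12·0.148 + 0.45·0.246 = 0.04085 + 0.01776 + 0.1107 = 0.16931
P(L|C) = 0.43·0.171 + 0.45·0.007 + 0.12·0.019 = 0.07353 + 0.00315 + 0.00228 = 0.07896
By total probability over the outer partition,
P(L) = 0.35·0.19733 + 0.46·0.16931 + 0.19·0.07896
      = 0.0690655 + 0.0778826 + 0.0150024 = 0.1619505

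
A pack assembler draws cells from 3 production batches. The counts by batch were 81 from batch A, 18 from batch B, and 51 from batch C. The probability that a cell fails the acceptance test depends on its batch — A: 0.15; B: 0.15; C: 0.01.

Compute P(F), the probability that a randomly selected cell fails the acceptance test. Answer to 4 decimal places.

0.1024

Total: 81 + 18 + 51 = 150.
P(A) = 81/150 = 0.54. P(B) = 18/150 = 0.12. P(C) = 51/150 = 0.34.
Using total probability over the partition,
P(F) = P(F|A)·P(A) + P(F|B)·P(B) + P(F|C)·P(C)
      = 0.15·0.54 + 0.15·0.12 + 0.01·0.34
      = 0.081 + 0.018 + 0.0034 = 0.1024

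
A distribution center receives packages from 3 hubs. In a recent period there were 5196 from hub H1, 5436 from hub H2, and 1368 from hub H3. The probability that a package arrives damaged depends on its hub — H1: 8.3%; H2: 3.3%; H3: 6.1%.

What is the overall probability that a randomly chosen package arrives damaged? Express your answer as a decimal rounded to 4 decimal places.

Total: 5196 + 5436 + 1368 = 12000.
P(H1) = 5196/12000 = 0.433. P(H2) = 5436/12000 = 0.453. P(H3) = 1368/12000 = 0.114.
P(D) = P(D|H1)·P(H1) + P(D|H2)·P(H2) + P(D|H3)·P(H3)
      = 0.083·0.433 + 0.033·0.453 + 0.061·0.114
      = 0.035939 + 0.014949 + 0.006954 = 0.057842

0.0578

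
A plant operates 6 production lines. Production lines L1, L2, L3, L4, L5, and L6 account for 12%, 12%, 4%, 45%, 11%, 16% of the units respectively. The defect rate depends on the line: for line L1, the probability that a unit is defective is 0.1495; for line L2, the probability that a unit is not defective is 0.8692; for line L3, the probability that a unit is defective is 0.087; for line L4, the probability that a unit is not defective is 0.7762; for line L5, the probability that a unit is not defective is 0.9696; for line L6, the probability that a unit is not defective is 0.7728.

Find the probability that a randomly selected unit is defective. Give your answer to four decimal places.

P(D|L2) = 1 − 0.8692 = 0.1308.
P(D|L4) = 1 − 0.7762 = 0.2238.
P(D|L5) = 1 − 0.9696 = 0.0304.
P(D|L6) = 1 − 0.7728 = 0.2272.
P(D) = P(D|L1)·P(L1) + P(D|L2)·P(L2) + P(D|L3)·P(L3) + P(D|L4)·P(L4) + P(D|L5)·P(L5) + P(D|L6)·P(L6)
      = 0.1495·0.12 + 0.1308·0.12 + 0.087·0.04 + 0.2238·0.45 + 0.0304·0.11 + 0.2272·0.16
      = 0.01794 + 0.015696 + 0.00348 + 0.10071 + 0.003344 + 0.036352 = 0.177522

P(D) ≈ 0.1775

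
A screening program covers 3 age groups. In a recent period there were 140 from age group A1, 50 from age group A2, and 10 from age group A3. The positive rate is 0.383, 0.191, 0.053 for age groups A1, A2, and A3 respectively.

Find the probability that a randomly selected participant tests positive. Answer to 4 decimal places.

0.3185

Total: 140 + 50 + 10 = 200.
P(A1) = 140/200 = 0.7. P(A2) = 50/200 = 0.25. P(A3) = 10/200 = 0.05.
P(T) = P(T|A1)·P(A1) + P(T|A2)·P(A2) + P(T|A3)·P(A3)
      = 0.383·0.7 + 0.191·0.25 + 0.053·0.05
      = 0.2681 + 0.04775 + 0.00265 = 0.3185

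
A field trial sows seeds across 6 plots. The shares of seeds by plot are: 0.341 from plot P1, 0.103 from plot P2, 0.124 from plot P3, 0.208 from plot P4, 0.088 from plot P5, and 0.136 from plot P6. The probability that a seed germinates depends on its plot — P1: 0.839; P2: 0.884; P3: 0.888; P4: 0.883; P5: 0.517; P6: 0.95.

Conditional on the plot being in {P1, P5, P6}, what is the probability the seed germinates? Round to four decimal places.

P(G|S) ≈ 0.8156

Let S = {P1, P5, P6}.
P(S) = 0.341 + 0.088 + 0.136 = 0.565.
P(G ∩ S) = 0.839·0.341 + 0.517·0.088 + 0.95·0.136 = 0.286099 + 0.045496 + 0.1292 = 0.460795.
P(G | S) = 0.460795 / 0.565 = 0.815566…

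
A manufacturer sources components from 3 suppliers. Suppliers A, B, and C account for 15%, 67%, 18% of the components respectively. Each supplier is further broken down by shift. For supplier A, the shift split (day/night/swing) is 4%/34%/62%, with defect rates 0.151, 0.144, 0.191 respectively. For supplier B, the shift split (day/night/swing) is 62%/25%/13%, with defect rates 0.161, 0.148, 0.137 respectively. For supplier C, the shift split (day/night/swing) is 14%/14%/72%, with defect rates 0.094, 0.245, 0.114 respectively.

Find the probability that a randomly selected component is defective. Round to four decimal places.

P(D) ≈ 0.1529

P(D|A) = 0.04·0.151 + 0.34·0.144 + 0.62·0.191 = 0.00604 + 0.04896 + 0.11842 = 0.17342
P(D|B) = 0.62·0.161 + 0.25·0.148 + 0.13·0.137 = 0.09982 + 0.037 + 0.01781 = 0.15463
P(D|C) = 0.14·0.094 + 0.14·0.245 + 0.72·0.114 = 0.01316 + 0.0343 + 0.08208 = 0.12954
By total probability over the outer partition,
P(D) = 0.15·0.17342 + 0.67·0.15463 + 0.18·0.12954
      = 0.026013 + 0.1036021 + 0.0233172 = 0.1529323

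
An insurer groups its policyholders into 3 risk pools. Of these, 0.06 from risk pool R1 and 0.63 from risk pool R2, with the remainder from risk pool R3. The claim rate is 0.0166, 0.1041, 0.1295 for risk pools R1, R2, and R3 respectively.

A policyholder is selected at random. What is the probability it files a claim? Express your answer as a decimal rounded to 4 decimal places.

P(R3) = 1 − (0.06 + 0.63) = 0.31.
P(C) = P(C|R1)·P(R1) + P(C|R2)·P(R2) + P(C|R3)·P(R3)
      = 0.0166·0.06 + 0.1041·0.63 + 0.1295·0.31
      = 0.000996 + 0.065583 + 0.040145 = 0.106724

P(C) ≈ 0.1067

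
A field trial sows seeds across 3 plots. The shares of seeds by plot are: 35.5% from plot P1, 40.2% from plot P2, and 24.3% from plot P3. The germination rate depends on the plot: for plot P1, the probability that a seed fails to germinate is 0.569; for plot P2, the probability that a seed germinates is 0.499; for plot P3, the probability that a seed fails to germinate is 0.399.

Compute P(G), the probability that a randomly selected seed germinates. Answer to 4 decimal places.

P(G|P1) = 1 − 0.569 = 0.431.
P(G|P3) = 1 − 0.399 = 0.601.
Summing over the partition,
P(G) = P(G|P1)·P(P1) + P(G|P2)·P(P2) + P(G|P3)·P(P3)
      = 0.431·0.355 + 0.499·0.402 + 0.601·0.243
      = 0.153005 + 0.200598 + 0.146043 = 0.499646

0.4996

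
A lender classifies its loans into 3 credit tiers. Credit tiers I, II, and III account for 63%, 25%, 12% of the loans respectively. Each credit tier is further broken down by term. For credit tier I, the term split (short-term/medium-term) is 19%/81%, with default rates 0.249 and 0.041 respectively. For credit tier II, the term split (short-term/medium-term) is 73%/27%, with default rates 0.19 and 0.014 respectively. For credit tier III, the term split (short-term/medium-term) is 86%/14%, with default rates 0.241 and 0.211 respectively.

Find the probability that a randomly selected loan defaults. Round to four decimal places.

P(D|I) = 0.19·0.249 + 0.81·0.041 = 0.04731 + 0.03321 = 0.08052
P(D|II) = 0.73·0.19 + 0.27·0.014 = 0.1387 + 0.00378 = 0.14248
P(D|III) = 0.86·0.241 + 0.14·0.211 = 0.20726 + 0.02954 = 0.2368
Then overall,
P(D) = 0.63·0.08052 + 0.25·0.14248 + 0.12·0.2368
      = 0.0507276 + 0.03562 + 0.028416 = 0.1147636

0.1148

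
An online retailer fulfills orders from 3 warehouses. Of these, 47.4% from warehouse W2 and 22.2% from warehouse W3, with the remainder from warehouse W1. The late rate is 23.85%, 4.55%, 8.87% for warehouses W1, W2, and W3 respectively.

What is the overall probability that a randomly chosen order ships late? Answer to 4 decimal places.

P(W1) = 1 − (0.474 + 0.222) = 0.304.
P(L) = P(L|W1)·P(W1) + P(L|W2)·P(W2) + P(L|W3)·P(W3)
      = 0.2385·0.304 + 0.0455·0.474 + 0.0887·0.222
      = 0.072504 + 0.021567 + 0.0196914 = 0.1137624

0.1138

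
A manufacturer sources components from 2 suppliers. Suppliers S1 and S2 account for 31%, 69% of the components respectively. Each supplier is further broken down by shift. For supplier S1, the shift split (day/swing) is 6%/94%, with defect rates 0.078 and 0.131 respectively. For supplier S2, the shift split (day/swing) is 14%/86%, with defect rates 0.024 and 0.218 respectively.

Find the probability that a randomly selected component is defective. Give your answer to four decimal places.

P(D|S1) = 0.06·0.078 + 0.94·0.131 = 0.00468 + 0.12314 = 0.12782
P(D|S2) = 0.14·0.024 + 0.86·0.218 = 0.00336 + 0.18748 = 0.19084
By total probability over the outer partition,
P(D) = 0.31·0.12782 + 0.69·0.19084
      = 0.0396242 + 0.1316796 = 0.1713038

P(D) ≈ 0.1713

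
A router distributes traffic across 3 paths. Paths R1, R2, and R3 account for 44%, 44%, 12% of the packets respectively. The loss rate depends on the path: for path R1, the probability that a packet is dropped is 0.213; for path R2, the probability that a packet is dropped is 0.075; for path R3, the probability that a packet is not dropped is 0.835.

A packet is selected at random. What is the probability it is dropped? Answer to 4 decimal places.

P(L|R3) = 1 − 0.835 = 0.165.
P(L) = P(L|R1)·P(R1) + P(L|R2)·P(R2) + P(L|R3)·P(R3)
      = 0.213·0.44 + 0.075·0.44 + 0.165·0.12
      = 0.09372 + 0.033 + 0.0198 = 0.14652

0.1465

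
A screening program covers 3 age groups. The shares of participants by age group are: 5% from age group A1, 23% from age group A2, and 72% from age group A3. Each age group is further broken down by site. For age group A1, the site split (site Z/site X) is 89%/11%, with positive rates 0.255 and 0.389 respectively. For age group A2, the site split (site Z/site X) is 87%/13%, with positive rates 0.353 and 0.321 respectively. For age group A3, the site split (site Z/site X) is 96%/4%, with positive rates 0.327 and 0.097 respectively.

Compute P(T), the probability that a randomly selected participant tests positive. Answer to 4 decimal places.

P(T|A1) = 0.89·0.255 + 0.11·0.389 = 0.22695 + 0.04279 = 0.26974
P(T|A2) = 0.87·0.353 + 0.13·0.321 = 0.30711 + 0.04173 = 0.34884
P(T|A3) = 0.96·0.327 + 0.04·0.097 = 0.31392 + 0.00388 = 0.3178
Then overall,
P(T) = 0.05·0.26974 + 0.23·0.34884 + 0.72·0.3178
      = 0.013487 + 0.0802332 + 0.228816 = 0.3225362

0.3225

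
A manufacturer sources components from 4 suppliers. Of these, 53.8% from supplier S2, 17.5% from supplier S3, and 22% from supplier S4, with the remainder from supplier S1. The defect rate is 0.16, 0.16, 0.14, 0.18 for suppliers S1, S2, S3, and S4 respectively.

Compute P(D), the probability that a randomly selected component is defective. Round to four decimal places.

P(S1) = 1 − (0.538 + 0.175 + 0.22) = 0.067.
P(D) = P(D|S1)·P(S1) + P(D|S2)·P(S2) + P(D|S3)·P(S3) + P(D|S4)·P(S4)
      = 0.16·0.067 + 0.16·0.538 + 0.14·0.175 + 0.18·0.22
      = 0.01072 + 0.08608 + 0.0245 + 0.0396 = 0.1609

P(D) ≈ 0.1609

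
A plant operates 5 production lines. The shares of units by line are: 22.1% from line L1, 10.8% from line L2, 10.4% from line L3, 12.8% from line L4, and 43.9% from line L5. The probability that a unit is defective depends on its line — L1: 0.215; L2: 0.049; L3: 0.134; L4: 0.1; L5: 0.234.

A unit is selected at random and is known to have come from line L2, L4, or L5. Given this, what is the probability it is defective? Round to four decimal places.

Let S = {L2, L4, L5}.
P(S) = 0.108 + 0.128 + 0.439 = 0.675.
P(D ∩ S) = 0.049·0.108 + 0.1·0.128 + 0.234·0.439 = 0.005292 + 0.0128 + 0.102726 = 0.120818.
P(D | S) = 0.120818 / 0.675 = 0.178990…

0.1790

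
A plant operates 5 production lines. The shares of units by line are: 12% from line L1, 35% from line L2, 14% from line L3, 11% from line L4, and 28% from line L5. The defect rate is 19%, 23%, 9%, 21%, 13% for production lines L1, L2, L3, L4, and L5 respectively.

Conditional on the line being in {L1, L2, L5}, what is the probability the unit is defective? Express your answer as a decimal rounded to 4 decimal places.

P(D|S) ≈ 0.1863

Let S = {L1, L2, L5}.
P(S) = 0.12 + 0.35 + 0.28 = 0.75.
P(D ∩ S) = 0.19·0.12 + 0.23·0.35 + 0.13·0.28 = 0.0228 + 0.0805 + 0.0364 = 0.1397.
P(D | S) = 0.1397 / 0.75 = 0.186267…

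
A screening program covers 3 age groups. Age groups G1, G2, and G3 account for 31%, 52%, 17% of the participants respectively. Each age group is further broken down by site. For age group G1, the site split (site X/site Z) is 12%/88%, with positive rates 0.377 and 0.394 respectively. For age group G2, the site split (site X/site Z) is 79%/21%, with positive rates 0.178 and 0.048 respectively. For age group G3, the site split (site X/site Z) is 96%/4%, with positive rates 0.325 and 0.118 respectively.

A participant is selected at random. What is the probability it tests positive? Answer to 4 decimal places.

P(T) ≈ 0.2537

P(T|G1) = 0.12·0.377 + 0.88·0.394 = 0.04524 + 0.34672 = 0.39196
P(T|G2) = 0.79·0.178 + 0.21·0.048 = 0.14062 + 0.01008 = 0.1507
P(T|G3) = 0.96·0.325 + 0.04·0.118 = 0.312 + 0.00472 = 0.31672
Then overall,
P(T) = 0.31·0.39196 + 0.52·0.1507 + 0.17·0.31672
      = 0.1215076 + 0.078364 + 0.0538424 = 0.253714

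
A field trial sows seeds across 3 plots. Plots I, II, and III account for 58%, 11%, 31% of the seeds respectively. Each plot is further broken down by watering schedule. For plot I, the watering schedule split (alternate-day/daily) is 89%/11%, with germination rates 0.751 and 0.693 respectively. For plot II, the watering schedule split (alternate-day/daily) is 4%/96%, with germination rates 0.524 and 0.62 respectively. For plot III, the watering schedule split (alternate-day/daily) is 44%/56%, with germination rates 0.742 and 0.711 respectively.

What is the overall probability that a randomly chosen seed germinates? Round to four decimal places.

P(G|I) = 0.89·0.751 + 0.11·0.693 = 0.66839 + 0.07623 = 0.74462
P(G|II) = 0.04·0.524 + 0.96·0.62 = 0.02096 + 0.5952 = 0.61616
P(G|III) = 0.44·0.742 + 0.56·0.711 = 0.32648 + 0.39816 = 0.72464
By total probability over the outer partition,
P(G) = 0.58·0.74462 + 0.11·0.61616 + 0.31·0.72464
      = 0.4318796 + 0.0677776 + 0.2246384 = 0.7242956

0.7243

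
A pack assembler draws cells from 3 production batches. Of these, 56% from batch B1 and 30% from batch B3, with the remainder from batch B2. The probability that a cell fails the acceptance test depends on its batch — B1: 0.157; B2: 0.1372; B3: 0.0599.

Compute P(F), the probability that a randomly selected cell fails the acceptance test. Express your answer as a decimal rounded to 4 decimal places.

P(B2) = 1 − (0.56 + 0.3) = 0.14.
By the law of total probability,
P(F) = P(F|B1)·P(B1) + P(F|B2)·P(B2) + P(F|B3)·P(B3)
      = 0.157·0.56 + 0.1372·0.14 + 0.0599·0.3
      = 0.08792 + 0.019208 + 0.01797 = 0.125098

P(F) ≈ 0.1251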